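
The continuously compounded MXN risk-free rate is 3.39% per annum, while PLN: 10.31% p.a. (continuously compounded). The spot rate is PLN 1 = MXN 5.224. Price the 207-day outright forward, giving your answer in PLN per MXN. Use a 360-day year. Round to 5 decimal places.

T = 207/360 years.
Growth of 1 MXN over T: e^(0.0339×207/360) = 1.0196837.
Growth of 1 PLN over T: e^(0.1031×207/360) = 1.061075.
Forward (MXN per PLN) = 5.224 × 1.0196837 / 1.061075 = 5.020218.
Invert for PLN per MXN: 1 / 5.020218 = 0.19919.

0.19919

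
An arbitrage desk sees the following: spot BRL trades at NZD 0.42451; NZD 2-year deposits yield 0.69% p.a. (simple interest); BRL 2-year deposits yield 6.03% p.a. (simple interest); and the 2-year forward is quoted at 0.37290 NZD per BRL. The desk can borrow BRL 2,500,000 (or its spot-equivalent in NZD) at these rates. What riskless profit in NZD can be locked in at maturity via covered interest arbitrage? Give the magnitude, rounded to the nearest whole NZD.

T = 2 years.
Invest the BRL and cover forward: 2,500,000 × 1.120600 × 0.37290 = NZD 1,044,679.35.
Convert at spot and invest in NZD: 2,500,000 × 0.42451 × 1.013800 = NZD 1,075,920.60.
The quoted forward undervalues BRL, so borrow BRL, convert to NZD at spot, deposit the NZD at 0.69%, and buy BRL forward at 0.37290 to cover the loan.
Arbitrage profit = |1,044,679.35 − 1,075,920.60| = NZD 31,241.

NZD 31,241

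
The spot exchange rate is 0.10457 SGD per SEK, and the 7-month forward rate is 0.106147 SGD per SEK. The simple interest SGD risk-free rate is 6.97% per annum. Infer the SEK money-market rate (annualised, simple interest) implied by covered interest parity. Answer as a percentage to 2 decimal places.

4.32%

T = 7/12 years.
CIP gives F = S · g_SGD/g_SEK, so g_SGD/g_SEK = 0.106147/0.10457 = 1.0150808.
The SGD side grows by 1 + 0.0697×7/12 = 1.0406583.
Hence g_SEK = 1.0251975.
(1.0251975 − 1)/T = 0.043196, i.e. 4.32%.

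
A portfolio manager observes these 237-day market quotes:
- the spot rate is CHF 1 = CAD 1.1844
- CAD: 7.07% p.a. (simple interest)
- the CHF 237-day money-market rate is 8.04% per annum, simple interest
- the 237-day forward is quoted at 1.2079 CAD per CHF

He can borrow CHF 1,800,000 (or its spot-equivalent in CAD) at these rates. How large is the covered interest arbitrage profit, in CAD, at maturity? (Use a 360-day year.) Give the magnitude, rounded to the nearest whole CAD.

T = 237/360 years.
Invest the CHF and cover forward: 1,800,000 × 1.052930 × 1.2079 = CAD 2,289,301.46.
Convert at spot and invest in CAD: 1,800,000 × 1.1844 × 1.046544167 = CAD 2,231,148.44.
The quoted forward overvalues CHF, so borrow CAD, buy CHF at spot, deposit the CHF at 8.04%, and sell the proceeds forward at 1.2079.
The gap between the two covered legs is CAD 58,153.

CAD 58,153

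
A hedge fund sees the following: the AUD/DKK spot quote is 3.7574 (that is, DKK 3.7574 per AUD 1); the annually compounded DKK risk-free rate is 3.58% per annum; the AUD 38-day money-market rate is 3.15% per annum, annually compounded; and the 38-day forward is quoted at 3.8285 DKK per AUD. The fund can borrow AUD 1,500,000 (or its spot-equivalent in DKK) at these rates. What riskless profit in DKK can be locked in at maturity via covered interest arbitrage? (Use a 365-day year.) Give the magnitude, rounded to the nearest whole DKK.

T = 38/365 years.
Invest the AUD and cover forward: 1,500,000 × 1.003234079 × 3.8285 = DKK 5,761,322.51.
Convert at spot and invest in DKK: 1,500,000 × 3.7574 × 1.003668672 = DKK 5,656,777.00.
The quoted forward overvalues AUD, so borrow DKK, buy AUD at spot, deposit the AUD at 3.15%, and sell the proceeds forward at 3.8285.
Arbitrage profit = |5,761,322.51 − 5,656,777.00| = DKK 104,546.

DKK 104,546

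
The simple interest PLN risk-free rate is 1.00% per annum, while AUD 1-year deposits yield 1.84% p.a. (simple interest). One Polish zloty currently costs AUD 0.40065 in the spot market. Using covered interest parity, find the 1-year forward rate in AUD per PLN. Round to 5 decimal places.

T = 1 year.
AUD growth factor: 1 + 0.0184×1 = 1.018400.
Growth of 1 PLN over T: 1 + 0.0100×1 = 1.010000.
CIP: F = S · (grow AUD)/(grow PLN) = 0.40065 × 1.018400/1.010000 = 0.4039821 AUD per PLN.

0.40398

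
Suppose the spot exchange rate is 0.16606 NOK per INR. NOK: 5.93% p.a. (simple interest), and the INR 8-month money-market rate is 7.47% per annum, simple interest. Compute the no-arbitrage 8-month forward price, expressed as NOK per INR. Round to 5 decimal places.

T = 8/12 years.
NOK growth factor: 1 + 0.0593×8/12 = 1.0395333.
Growth of 1 INR over T: 1 + 0.0747×8/12 = 1.049800.
So F = 0.16606 × 1.0395333 / 1.049800 = 0.1644360 (NOK/INR).

0.16444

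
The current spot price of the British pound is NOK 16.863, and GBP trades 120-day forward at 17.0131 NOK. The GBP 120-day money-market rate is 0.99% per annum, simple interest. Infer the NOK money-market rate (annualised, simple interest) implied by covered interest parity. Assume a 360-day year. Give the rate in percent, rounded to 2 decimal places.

T = 120/360 years.
CIP gives F = S · g_NOK/g_GBP, so g_NOK/g_GBP = 17.0131/16.863 = 1.0089011.
The GBP side grows by 1 + 0.0099×120/360 = 1.003300.
Hence g_NOK = 1.0122305.
(1.0122305 − 1)/T = 0.036692, i.e. 3.67%.

3.67%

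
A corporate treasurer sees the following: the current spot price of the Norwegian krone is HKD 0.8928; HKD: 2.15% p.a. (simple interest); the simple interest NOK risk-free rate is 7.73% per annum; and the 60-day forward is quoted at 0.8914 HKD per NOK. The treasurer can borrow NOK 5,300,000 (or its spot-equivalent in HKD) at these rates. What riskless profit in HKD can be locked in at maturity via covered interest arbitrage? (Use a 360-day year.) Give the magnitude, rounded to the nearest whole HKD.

T = 60/360 years.
Invest the NOK and cover forward: 5,300,000 × 1.012883333 × 0.8914 = HKD 4,785,286.28.
Convert at spot and invest in HKD: 5,300,000 × 0.8928 × 1.003583333 = HKD 4,748,795.76.
The quoted forward overvalues NOK, so borrow HKD, buy NOK at spot, deposit the NOK at 7.73%, and sell the proceeds forward at 0.8914.
Arbitrage profit = |4,785,286.28 − 4,748,795.76| = HKD 36,491.

HKD 36,491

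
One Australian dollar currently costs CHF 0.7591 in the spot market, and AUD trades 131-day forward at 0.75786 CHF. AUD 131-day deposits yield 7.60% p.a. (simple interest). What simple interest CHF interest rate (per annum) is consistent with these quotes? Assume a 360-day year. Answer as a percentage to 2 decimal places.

T = 131/360 years.
CIP gives F = S · g_CHF/g_AUD, so g_CHF/g_AUD = 0.75786/0.7591 = 0.9983665.
AUD growth factor: 1 + 0.0760×131/360 = 1.0276556.
So the CHF growth factor = 1.0259769.
(1.0259769 − 1)/T = 0.071387, i.e. 7.14%.

7.14%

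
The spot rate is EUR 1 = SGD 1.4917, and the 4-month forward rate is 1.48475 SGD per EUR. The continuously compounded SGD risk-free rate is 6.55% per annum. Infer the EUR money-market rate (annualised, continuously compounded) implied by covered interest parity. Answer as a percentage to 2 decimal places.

7.95%

T = 4/12 years.
CIP gives F = S · g_SGD/g_EUR, so g_SGD/g_EUR = 1.48475/1.4917 = 0.9953409.
The SGD side grows by e^(0.0655×4/12) = 1.0220734.
So the EUR growth factor = 1.0268576.
r = ln(1.0268576)/(4/12) = 0.079510 → 7.95%.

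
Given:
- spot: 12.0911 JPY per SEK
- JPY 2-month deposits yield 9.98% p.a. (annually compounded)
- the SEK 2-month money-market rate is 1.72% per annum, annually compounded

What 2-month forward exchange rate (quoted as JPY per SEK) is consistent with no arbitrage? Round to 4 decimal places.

12.2495

T = 2/12 years.
JPY growth factor: (1 + 0.0998)^(2/12) = 1.01598108.
SEK accumulates by (1 + 0.0172)^(2/12) = 1.00284634.
So F = 12.0911 × 1.01598108 / 1.00284634 = 12.249463 (JPY/SEK).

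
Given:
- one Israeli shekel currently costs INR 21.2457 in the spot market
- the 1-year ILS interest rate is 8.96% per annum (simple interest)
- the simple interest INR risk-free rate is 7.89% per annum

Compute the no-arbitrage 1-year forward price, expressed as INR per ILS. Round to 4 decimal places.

21.0371

T = 1 year.
INR growth factor: 1 + 0.0789×1 = 1.078900.
ILS accumulates by 1 + 0.0896×1 = 1.089600.
Forward (INR per ILS) = 21.2457 × 1.078900 / 1.089600 = 21.037065.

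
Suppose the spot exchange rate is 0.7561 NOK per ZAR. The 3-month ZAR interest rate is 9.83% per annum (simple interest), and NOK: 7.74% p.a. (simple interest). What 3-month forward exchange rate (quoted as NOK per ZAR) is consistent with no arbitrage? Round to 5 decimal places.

0.75224

T = 3/12 years.
NOK accumulates by 1 + 0.0774×3/12 = 1.019350.
ZAR growth factor: 1 + 0.0983×3/12 = 1.024575.
So F = 0.7561 × 1.019350 / 1.024575 = 0.7522441 (NOK/ZAR).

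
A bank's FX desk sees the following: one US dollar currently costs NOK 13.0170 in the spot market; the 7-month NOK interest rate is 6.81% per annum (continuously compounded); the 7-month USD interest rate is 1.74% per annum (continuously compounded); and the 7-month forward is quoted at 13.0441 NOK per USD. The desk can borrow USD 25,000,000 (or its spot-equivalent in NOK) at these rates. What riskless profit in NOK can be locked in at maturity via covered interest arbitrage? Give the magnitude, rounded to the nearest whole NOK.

T = 7/12 years.
Invest the USD and cover forward: 25,000,000 × 1.01020168597 × 13.0441 = NOK 329,429,295.30.
Convert at spot and invest in NOK: 25,000,000 × 13.0170 × 1.04052459058 = NOK 338,612,714.89.
The quoted forward undervalues USD, so borrow USD, convert to NOK at spot, deposit the NOK at 6.81%, and buy USD forward at 13.0441 to cover the loan.
The gap between the two covered legs is NOK 9,183,420.

NOK 9,183,420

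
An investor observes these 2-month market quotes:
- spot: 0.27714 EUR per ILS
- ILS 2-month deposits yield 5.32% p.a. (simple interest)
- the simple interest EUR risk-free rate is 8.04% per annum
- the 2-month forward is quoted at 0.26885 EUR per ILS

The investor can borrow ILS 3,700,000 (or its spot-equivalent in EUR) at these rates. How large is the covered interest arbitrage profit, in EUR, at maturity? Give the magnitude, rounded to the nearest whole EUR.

EUR 35,594

T = 2/12 years.
Keep in ILS, deliver into the forward: 3,700,000·1.008866667·0.26885 = EUR 1,003,565.07.
Swap to EUR now, deposit: 3,700,000·0.27714·1.013400 = EUR 1,039,158.60.
The quoted forward undervalues ILS, so borrow ILS, convert to EUR at spot, deposit the EUR at 8.04%, and buy ILS forward at 0.26885 to cover the loan.
Arbitrage profit = |1,003,565.07 − 1,039,158.60| = EUR 35,594.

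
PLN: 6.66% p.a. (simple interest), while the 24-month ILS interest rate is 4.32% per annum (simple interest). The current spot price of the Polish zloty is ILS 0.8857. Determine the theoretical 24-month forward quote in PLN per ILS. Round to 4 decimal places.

1.1777

T = 2 years.
Growth of 1 ILS over T: 1 + 0.0432×2 = 1.086400.
Growth of 1 PLN over T: 1 + 0.0666×2 = 1.133200.
Forward (ILS per PLN) = 0.8857 × 1.086400 / 1.133200 = 0.8491215.
Invert for PLN per ILS: 1 / 0.8491215 = 1.1777.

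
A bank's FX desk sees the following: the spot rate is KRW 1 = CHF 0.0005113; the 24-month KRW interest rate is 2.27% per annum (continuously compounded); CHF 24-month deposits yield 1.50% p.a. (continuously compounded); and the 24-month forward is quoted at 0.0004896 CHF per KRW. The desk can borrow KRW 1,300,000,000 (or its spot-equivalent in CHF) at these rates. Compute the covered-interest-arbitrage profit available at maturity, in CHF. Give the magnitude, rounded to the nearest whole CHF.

T = 2 years.
Invest the KRW and cover forward: 1,300,000,000 × 1.04644635 × 0.0004896 = CHF 666,042.17.
Convert at spot and invest in CHF: 1,300,000,000 × 0.0005113 × 1.03045453 = CHF 684,932.82.
The quoted forward undervalues KRW, so borrow KRW, convert to CHF at spot, deposit the CHF at 1.50%, and buy KRW forward at 0.0004896 to cover the loan.
The gap between the two covered legs is CHF 18,891.

CHF 18,891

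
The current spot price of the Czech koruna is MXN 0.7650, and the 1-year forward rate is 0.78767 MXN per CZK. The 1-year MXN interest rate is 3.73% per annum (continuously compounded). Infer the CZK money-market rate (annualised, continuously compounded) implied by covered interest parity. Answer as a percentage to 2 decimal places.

0.81%

T = 1 year.
F/S = 0.78767/0.765 = 1.0296340 = (growth of MXN) / (growth of CZK).
MXN growth factor: e^(0.0373×1) = 1.0380044.
So the CZK growth factor = 1.0081295.
Take logs: ln 1.0081295 / 1 = 0.008097, so 0.81%.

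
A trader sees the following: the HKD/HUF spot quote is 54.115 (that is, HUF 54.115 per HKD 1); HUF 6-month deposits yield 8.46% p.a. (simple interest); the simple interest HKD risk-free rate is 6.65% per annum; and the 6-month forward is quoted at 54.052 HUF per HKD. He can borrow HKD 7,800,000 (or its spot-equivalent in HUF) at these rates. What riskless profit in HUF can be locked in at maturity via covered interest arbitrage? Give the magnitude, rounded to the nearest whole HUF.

HUF 4,327,717

T = 6/12 years.
Route A — deposit HKD, sell forward: 7,800,000 × 1.033250 × 54.052 = HUF 435,623,986.20.
Route B — convert at spot, deposit HUF: 7,800,000 × 54.115 × 1.042300 = HUF 439,951,703.10.
The quoted forward undervalues HKD, so borrow HKD, convert to HUF at spot, deposit the HUF at 8.46%, and buy HKD forward at 54.052 to cover the loan.
The gap between the two covered legs is HUF 4,327,717.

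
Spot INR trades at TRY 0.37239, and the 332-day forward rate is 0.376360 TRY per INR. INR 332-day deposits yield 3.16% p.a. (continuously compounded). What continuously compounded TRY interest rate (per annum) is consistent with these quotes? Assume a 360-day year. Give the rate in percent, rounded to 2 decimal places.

4.31%

T = 332/360 years.
CIP gives F = S · g_TRY/g_INR, so g_TRY/g_INR = 0.37636/0.37239 = 1.0106609.
The INR side grows by e^(0.0316×332/360) = 1.029571.
So the TRY growth factor = 1.0405472.
r = ln(1.0405472)/(332/360) = 0.043099 → 4.31%.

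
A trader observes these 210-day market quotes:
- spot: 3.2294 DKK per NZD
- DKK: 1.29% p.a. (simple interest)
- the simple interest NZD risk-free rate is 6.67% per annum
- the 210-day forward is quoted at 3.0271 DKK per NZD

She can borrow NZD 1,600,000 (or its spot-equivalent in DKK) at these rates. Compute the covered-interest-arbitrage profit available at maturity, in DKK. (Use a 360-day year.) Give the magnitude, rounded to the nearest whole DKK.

DKK 174,115

T = 210/360 years.
Keep in NZD, deliver into the forward: 1,600,000·1.038908333·3.0271 = DKK 5,031,807.06.
Swap to DKK now, deposit: 1,600,000·3.2294·1.007525 = DKK 5,205,921.98.
The quoted forward undervalues NZD, so borrow NZD, convert to DKK at spot, deposit the DKK at 1.29%, and buy NZD forward at 3.0271 to cover the loan.
Profit = 5,205,921.98 − 5,031,807.06 = DKK 174,115.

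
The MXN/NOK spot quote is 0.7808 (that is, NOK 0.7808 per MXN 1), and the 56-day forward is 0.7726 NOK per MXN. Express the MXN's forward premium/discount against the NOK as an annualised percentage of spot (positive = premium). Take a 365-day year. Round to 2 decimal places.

-6.85%

T = 56/365 years.
MXN trades forward at -1.05020% vs spot over the period.
×(1/T) gives -6.85% p.a.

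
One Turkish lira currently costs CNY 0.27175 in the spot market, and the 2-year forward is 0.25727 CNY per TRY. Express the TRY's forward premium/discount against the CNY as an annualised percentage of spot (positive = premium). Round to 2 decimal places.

-2.66%

T = 2 years.
TRY trades forward at -5.32843% vs spot over the period.
Per annum: -0.0532843 / 2 = -0.026642 = -2.66%.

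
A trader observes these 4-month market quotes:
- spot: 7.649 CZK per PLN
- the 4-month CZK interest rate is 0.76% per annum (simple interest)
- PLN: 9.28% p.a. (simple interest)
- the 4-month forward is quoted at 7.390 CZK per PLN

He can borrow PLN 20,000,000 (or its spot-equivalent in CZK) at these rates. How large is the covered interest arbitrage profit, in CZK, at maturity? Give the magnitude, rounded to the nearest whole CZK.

CZK 995,603

T = 4/12 years.
Keep in PLN, deliver into the forward: 20,000,000·1.03093333333·7.390 = CZK 152,371,946.67.
Swap to CZK now, deposit: 20,000,000·7.649·1.00253333333 = CZK 153,367,549.33.
The quoted forward undervalues PLN, so borrow PLN, convert to CZK at spot, deposit the CZK at 0.76%, and buy PLN forward at 7.390 to cover the loan.
The gap between the two covered legs is CZK 995,603.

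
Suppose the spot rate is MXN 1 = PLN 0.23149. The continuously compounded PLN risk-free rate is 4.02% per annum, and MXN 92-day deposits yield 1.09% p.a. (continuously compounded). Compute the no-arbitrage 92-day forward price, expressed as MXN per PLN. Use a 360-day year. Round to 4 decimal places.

4.2876

T = 92/360 years.
Growth of 1 PLN over T: e^(0.0402×92/360) = 1.0103263.
Growth of 1 MXN over T: e^(0.0109×92/360) = 1.0027894.
So F = 0.23149 × 1.0103263 / 1.0027894 = 0.2332299 (PLN/MXN).
Quoted the other way: 1/0.2332299 = 4.2876 MXN per PLN.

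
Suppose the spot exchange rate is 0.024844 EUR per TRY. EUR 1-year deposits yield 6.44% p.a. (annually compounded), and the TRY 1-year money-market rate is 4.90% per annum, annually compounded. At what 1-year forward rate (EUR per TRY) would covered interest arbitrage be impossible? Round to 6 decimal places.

T = 1 year.
Growth of 1 EUR over T: (1 + 0.0644)^1 = 1.064400.
Growth of 1 TRY over T: (1 + 0.0490)^1 = 1.049000.
Forward (EUR per TRY) = 0.024844 × 1.064400 / 1.049000 = 0.02520873.

0.025209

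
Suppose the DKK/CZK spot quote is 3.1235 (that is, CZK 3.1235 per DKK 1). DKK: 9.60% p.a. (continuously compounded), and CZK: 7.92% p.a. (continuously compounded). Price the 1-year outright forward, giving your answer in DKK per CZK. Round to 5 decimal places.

T = 1 year.
CZK growth factor: e^(0.0792×1) = 1.0824208.
DKK growth factor: e^(0.0960×1) = 1.1007591.
So F = 3.1235 × 1.0824208 / 1.1007591 = 3.071463 (CZK/DKK).
Invert for DKK per CZK: 1 / 3.071463 = 0.32558.

0.32558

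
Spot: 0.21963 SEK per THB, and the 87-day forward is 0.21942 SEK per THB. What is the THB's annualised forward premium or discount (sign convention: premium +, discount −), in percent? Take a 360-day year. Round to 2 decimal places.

-0.40%

T = 87/360 years.
THB trades forward at -0.09562% vs spot over the period.
Per annum: -0.0009562 / (87/360) = -0.003957 = -0.40%.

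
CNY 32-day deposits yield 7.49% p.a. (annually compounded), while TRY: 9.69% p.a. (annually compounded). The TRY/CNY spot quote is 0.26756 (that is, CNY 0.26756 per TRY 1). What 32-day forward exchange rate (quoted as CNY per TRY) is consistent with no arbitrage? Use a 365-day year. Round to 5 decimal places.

0.26709

T = 32/365 years.
Growth of 1 CNY over T: (1 + 0.0749)^(32/365) = 1.0063524.
Growth of 1 TRY over T: (1 + 0.0969)^(32/365) = 1.0081415.
Forward (CNY per TRY) = 0.26756 × 1.0063524 / 1.0081415 = 0.2670852.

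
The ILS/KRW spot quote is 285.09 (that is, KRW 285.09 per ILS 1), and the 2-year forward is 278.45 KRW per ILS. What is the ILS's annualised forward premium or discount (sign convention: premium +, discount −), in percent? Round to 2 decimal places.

T = 2 years.
(F − S)/S = (278.45 − 285.09)/285.09 = -0.0232909.
×(1/T) gives -1.16% p.a.

-1.16%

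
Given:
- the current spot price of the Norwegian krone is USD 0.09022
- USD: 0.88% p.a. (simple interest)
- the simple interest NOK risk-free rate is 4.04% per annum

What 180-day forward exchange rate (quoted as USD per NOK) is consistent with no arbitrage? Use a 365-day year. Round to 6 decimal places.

T = 180/365 years.
USD growth factor: 1 + 0.0088×180/365 = 1.0043397.
Growth of 1 NOK over T: 1 + 0.0404×180/365 = 1.0199233.
CIP: F = S · (grow USD)/(grow NOK) = 0.09022 × 1.0043397/1.0199233 = 0.08884151 USD per NOK.

0.088842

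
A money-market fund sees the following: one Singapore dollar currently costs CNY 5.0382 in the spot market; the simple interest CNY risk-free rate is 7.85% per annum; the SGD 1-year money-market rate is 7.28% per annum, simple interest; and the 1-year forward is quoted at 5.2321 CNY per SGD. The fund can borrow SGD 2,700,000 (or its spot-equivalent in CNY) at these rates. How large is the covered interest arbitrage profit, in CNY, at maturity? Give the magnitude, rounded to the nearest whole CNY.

T = 1 year.
Route A — deposit SGD, sell forward: 2,700,000 × 1.072800 × 5.2321 = CNY 15,155,091.58.
Route B — convert at spot, deposit CNY: 2,700,000 × 5.0382 × 1.078500 = CNY 14,670,986.49.
The quoted forward overvalues SGD, so borrow CNY, buy SGD at spot, deposit the SGD at 7.28%, and sell the proceeds forward at 5.2321.
Arbitrage profit = |15,155,091.58 − 14,670,986.49| = CNY 484,105.

CNY 484,105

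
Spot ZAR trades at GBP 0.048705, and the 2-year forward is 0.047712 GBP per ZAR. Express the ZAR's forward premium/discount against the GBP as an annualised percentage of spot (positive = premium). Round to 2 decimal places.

-1.02%

T = 2 years.
Period premium: (0.047712 − 0.048705)/0.048705 = -0.0203881.
Annualise by dividing by T: -0.0203881 / 2 = -0.010194 → -1.02%.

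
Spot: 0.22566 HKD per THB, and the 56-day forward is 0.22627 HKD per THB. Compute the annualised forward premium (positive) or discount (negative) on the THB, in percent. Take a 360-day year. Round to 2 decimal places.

+1.74%

T = 56/360 years.
THB trades forward at +0.27032% vs spot over the period.
Per annum: 0.0027032 / (56/360) = 0.017378 = 1.74%.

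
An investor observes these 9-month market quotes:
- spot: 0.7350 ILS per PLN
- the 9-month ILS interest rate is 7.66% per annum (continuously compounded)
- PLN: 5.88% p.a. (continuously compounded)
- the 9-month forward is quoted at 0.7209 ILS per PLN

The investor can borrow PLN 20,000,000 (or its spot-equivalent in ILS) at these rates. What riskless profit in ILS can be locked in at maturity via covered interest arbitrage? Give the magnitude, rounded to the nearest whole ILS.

ILS 501,183

T = 9/12 years.
Invest the PLN and cover forward: 20,000,000 × 1.0450868583 × 0.7209 = ILS 15,068,062.32.
Convert at spot and invest in ILS: 20,000,000 × 0.7350 × 1.0591323127 = ILS 15,569,245.00.
The quoted forward undervalues PLN, so borrow PLN, convert to ILS at spot, deposit the ILS at 7.66%, and buy PLN forward at 0.7209 to cover the loan.
The gap between the two covered legs is ILS 501,183.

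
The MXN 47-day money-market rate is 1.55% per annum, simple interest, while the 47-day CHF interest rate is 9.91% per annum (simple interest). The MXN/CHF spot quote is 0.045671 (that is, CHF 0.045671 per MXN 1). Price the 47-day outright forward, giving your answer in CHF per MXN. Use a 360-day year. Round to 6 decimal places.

T = 47/360 years.
CHF accumulates by 1 + 0.0991×47/360 = 1.0129381.
MXN growth factor: 1 + 0.0155×47/360 = 1.0020236.
CIP: F = S · (grow CHF)/(grow MXN) = 0.045671 × 1.0129381/1.0020236 = 0.04616847 CHF per MXN.

0.046168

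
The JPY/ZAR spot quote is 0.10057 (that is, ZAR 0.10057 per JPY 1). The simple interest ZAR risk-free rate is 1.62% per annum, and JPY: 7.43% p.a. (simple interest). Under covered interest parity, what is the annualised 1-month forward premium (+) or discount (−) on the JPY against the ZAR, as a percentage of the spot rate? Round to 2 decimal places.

T = 1/12 years.
CIP forward (ZAR per JPY) = 0.10057 × 1.001350/1.0061917 = 0.10008607.
Annualised premium = (F − S)/S × (1/T) = (0.10008607 − 0.10057)/0.10057 ÷ (1/12) = -5.77%.

-5.77%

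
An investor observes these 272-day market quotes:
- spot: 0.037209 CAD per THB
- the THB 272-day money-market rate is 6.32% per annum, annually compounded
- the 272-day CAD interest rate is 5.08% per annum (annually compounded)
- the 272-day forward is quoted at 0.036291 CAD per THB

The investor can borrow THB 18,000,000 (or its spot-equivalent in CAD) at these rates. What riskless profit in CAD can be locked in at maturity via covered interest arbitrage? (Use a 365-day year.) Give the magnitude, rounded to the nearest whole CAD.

CAD 11,194

T = 272/365 years.
Invest the THB and cover forward: 18,000,000 × 1.04672747 × 0.036291 = CAD 683,762.16.
Convert at spot and invest in CAD: 18,000,000 × 0.037209 × 1.0376165 = CAD 694,956.10.
The quoted forward undervalues THB, so borrow THB, convert to CAD at spot, deposit the CAD at 5.08%, and buy THB forward at 0.036291 to cover the loan.
The gap between the two covered legs is CAD 11,194.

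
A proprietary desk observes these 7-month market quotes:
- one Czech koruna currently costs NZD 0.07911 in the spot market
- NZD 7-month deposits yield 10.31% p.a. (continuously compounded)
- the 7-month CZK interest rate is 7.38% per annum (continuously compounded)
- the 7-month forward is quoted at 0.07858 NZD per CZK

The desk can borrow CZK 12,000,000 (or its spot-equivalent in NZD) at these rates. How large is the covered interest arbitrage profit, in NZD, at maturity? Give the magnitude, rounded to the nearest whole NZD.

NZD 23,725

T = 7/12 years.
Keep in CZK, deliver into the forward: 12,000,000·1.04399009·0.07858 = NZD 984,440.90.
Swap to NZD now, deposit: 12,000,000·0.07911·1.06198698 = NZD 1,008,165.48.
The quoted forward undervalues CZK, so borrow CZK, convert to NZD at spot, deposit the NZD at 10.31%, and buy CZK forward at 0.07858 to cover the loan.
Profit = 1,008,165.48 − 984,440.90 = NZD 23,725.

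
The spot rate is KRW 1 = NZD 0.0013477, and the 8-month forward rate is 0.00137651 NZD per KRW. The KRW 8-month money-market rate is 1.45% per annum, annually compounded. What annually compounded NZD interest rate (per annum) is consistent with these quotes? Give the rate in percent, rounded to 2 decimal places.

T = 8/12 years.
F/S = 0.00137651/0.0013477 = 1.0213772 = (growth of NZD) / (growth of KRW).
KRW growth factor: (1 + 0.0145)^(8/12) = 1.0096435.
So the NZD growth factor = 1.0312269.
Annualise: 1.0312269^(12/8) − 1 = 0.047204 = 4.72%.

4.72%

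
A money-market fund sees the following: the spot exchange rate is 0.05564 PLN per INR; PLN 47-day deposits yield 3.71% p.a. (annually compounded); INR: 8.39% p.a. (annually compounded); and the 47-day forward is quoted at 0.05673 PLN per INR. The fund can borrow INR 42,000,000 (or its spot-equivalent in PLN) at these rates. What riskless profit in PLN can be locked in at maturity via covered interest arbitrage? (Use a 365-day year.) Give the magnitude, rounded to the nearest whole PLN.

PLN 59,639

T = 47/365 years.
Keep in INR, deliver into the forward: 42,000,000·1.010428205·0.05673 = PLN 2,407,506.87.
Swap to PLN now, deposit: 42,000,000·0.05564·1.004701794 = PLN 2,347,867.53.
The quoted forward overvalues INR, so borrow PLN, buy INR at spot, deposit the INR at 8.39%, and sell the proceeds forward at 0.05673.
The gap between the two covered legs is PLN 59,639.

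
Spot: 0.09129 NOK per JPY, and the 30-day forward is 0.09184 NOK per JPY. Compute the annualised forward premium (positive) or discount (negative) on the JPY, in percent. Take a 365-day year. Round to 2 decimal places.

+7.33%

T = 30/365 years.
(F − S)/S = (0.09184 − 0.09129)/0.09129 = 0.0060248.
Annualise by dividing by T: 0.0060248 / (30/365) = 0.073302 → 7.33%.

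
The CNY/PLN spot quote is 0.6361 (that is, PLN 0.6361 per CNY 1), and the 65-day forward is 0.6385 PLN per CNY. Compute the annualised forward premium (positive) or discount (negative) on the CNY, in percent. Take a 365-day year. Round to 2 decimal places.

T = 65/365 years.
CNY trades forward at +0.37730% vs spot over the period.
Annualise by dividing by T: 0.0037730 / (65/365) = 0.021187 → 2.12%.

+2.12%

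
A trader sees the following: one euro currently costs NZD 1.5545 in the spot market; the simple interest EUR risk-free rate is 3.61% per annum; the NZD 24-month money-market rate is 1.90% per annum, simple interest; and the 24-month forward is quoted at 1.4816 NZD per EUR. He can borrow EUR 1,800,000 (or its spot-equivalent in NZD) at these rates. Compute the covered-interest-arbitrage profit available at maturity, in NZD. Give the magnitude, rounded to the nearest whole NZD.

T = 2 years.
Invest the EUR and cover forward: 1,800,000 × 1.072200 × 1.4816 = NZD 2,859,428.74.
Convert at spot and invest in NZD: 1,800,000 × 1.5545 × 1.038000 = NZD 2,904,427.80.
The quoted forward undervalues EUR, so borrow EUR, convert to NZD at spot, deposit the NZD at 1.90%, and buy EUR forward at 1.4816 to cover the loan.
The gap between the two covered legs is NZD 44,999.

NZD 44,999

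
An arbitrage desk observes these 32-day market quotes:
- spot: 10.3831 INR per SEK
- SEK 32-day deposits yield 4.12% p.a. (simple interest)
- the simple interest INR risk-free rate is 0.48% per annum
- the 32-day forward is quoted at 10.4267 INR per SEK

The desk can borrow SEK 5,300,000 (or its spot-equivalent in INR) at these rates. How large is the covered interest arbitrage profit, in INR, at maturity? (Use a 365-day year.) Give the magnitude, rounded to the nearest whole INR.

INR 407,530

T = 32/365 years.
Invest the SEK and cover forward: 5,300,000 × 1.0036120548 × 10.4267 = INR 55,461,117.60.
Convert at spot and invest in INR: 5,300,000 × 10.3831 × 1.0004208219 = INR 55,053,588.01.
The quoted forward overvalues SEK, so borrow INR, buy SEK at spot, deposit the SEK at 4.12%, and sell the proceeds forward at 10.4267.
The gap between the two covered legs is INR 407,530.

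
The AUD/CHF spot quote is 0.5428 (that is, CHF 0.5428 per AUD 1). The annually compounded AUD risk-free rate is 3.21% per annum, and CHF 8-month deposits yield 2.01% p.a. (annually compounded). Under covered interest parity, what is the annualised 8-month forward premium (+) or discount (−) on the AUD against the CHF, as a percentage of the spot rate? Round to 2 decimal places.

-1.16%

T = 8/12 years.
F = S · g_CHF/g_AUD = 0.5428 × 1.0133555/1.0212871 = 0.5385845.
Annualised premium = (F − S)/S × (1/T) = (0.5385845 − 0.5428)/0.5428 ÷ (8/12) = -1.16%.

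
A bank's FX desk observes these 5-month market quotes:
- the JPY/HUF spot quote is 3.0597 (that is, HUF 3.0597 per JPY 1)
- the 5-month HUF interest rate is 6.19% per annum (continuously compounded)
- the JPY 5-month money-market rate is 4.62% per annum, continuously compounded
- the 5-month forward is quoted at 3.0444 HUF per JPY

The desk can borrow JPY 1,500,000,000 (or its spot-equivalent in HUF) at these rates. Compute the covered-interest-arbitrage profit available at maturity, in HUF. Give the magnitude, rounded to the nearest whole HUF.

T = 5/12 years.
Invest the JPY and cover forward: 1,500,000,000 × 1.019436475882 × 3.0444 = HUF 4,655,358,610.76.
Convert at spot and invest in HUF: 1,500,000,000 × 3.0597 × 1.026127149714 = HUF 4,709,461,859.97.
The quoted forward undervalues JPY, so borrow JPY, convert to HUF at spot, deposit the HUF at 6.19%, and buy JPY forward at 3.0444 to cover the loan.
Arbitrage profit = |4,655,358,610.76 − 4,709,461,859.97| = HUF 54,103,249.

HUF 54,103,249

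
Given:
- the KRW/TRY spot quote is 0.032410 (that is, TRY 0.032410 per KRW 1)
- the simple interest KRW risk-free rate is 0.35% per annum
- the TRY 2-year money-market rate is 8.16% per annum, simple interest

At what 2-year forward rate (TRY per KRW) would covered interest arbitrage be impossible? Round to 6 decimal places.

T = 2 years.
TRY accumulates by 1 + 0.0816×2 = 1.163200.
KRW growth factor: 1 + 0.0035×2 = 1.007000.
Forward (TRY per KRW) = 0.03241 × 1.163200 / 1.007000 = 0.03743725.

0.037437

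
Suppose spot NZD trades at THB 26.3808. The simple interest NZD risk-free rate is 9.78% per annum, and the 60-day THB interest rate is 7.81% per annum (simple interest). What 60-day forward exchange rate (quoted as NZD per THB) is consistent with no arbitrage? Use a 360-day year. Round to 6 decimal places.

T = 60/360 years.
THB accumulates by 1 + 0.0781×60/360 = 1.0130167.
Growth of 1 NZD over T: 1 + 0.0978×60/360 = 1.016300.
CIP: F = S · (grow THB)/(grow NZD) = 26.3808 × 1.0130167/1.016300 = 26.29557 THB per NZD.
Quoted the other way: 1/26.29557 = 0.038029 NZD per THB.

0.038029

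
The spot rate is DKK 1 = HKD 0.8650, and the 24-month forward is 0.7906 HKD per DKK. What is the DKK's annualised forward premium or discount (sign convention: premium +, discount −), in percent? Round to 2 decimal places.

T = 2 years.
(F − S)/S = (0.7906 − 0.865)/0.865 = -0.0860116.
Per annum: -0.0860116 / 2 = -0.043006 = -4.30%.

-4.30%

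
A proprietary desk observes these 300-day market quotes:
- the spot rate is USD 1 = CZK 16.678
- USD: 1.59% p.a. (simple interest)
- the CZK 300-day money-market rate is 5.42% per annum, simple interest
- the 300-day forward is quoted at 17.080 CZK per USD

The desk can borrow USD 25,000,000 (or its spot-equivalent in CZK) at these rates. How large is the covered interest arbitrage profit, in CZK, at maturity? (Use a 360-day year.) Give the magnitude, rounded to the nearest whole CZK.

CZK 3,124,492

T = 300/360 years.
Keep in USD, deliver into the forward: 25,000,000·1.013250·17.080 = CZK 432,657,750.00.
Swap to CZK now, deposit: 25,000,000·16.678·1.04516666667 = CZK 435,782,241.67.
The quoted forward undervalues USD, so borrow USD, convert to CZK at spot, deposit the CZK at 5.42%, and buy USD forward at 17.080 to cover the loan.
Arbitrage profit = |432,657,750.00 − 435,782,241.67| = CZK 3,124,492.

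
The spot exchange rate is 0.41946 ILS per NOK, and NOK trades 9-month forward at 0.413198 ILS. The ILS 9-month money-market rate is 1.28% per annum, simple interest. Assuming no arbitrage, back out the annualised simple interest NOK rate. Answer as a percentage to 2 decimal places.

3.32%

T = 9/12 years.
F/S = 0.413198/0.41946 = 0.9850713 = (growth of ILS) / (growth of NOK).
The ILS side grows by 1 + 0.0128×9/12 = 1.009600.
So the NOK growth factor = 1.0249004.
r = (1.0249004 − 1)/(9/12) = 0.033201 → 3.32%.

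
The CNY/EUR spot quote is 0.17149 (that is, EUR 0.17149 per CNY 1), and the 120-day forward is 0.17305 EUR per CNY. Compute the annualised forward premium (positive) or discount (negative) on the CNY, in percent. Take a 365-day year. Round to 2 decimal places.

+2.77%

T = 120/365 years.
CNY trades forward at +0.90967% vs spot over the period.
Annualise by dividing by T: 0.0090967 / (120/365) = 0.027669 → 2.77%.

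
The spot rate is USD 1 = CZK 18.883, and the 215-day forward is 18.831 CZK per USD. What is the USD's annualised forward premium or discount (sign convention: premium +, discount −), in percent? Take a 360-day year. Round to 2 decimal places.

T = 215/360 years.
USD trades forward at -0.27538% vs spot over the period.
Annualise by dividing by T: -0.0027538 / (215/360) = -0.004611 → -0.46%.

-0.46%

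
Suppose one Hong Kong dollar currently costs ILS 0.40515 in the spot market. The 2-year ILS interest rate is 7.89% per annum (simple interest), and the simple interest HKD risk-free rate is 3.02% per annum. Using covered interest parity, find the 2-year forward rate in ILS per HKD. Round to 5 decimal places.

0.44236

T = 2 years.
ILS accumulates by 1 + 0.0789×2 = 1.157800.
Growth of 1 HKD over T: 1 + 0.0302×2 = 1.060400.
CIP: F = S · (grow ILS)/(grow HKD) = 0.40515 × 1.157800/1.060400 = 0.4423639 ILS per HKD.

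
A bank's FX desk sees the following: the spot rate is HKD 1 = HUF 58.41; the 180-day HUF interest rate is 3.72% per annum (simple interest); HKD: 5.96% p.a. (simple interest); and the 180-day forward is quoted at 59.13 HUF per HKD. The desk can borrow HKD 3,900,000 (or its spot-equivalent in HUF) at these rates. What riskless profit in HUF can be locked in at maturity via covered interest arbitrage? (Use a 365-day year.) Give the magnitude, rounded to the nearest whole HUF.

HUF 5,406,931

T = 180/365 years.
Keep in HKD, deliver into the forward: 3,900,000·1.02939178082·59.13 = HUF 237,384,950.40.
Swap to HUF now, deposit: 3,900,000·58.41·1.01834520548 = HUF 231,978,019.46.
The quoted forward overvalues HKD, so borrow HUF, buy HKD at spot, deposit the HKD at 5.96%, and sell the proceeds forward at 59.13.
Profit = 237,384,950.40 − 231,978,019.46 = HUF 5,406,931.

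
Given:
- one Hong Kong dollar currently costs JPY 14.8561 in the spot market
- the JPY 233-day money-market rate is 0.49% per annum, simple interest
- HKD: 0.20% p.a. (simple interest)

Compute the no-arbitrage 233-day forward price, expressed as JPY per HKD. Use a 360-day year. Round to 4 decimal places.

T = 233/360 years.
Growth of 1 JPY over T: 1 + 0.0049×233/360 = 1.00317139.
HKD accumulates by 1 + 0.0020×233/360 = 1.00129444.
CIP: F = S · (grow JPY)/(grow HKD) = 14.8561 × 1.00317139/1.00129444 = 14.883948 JPY per HKD.

14.8839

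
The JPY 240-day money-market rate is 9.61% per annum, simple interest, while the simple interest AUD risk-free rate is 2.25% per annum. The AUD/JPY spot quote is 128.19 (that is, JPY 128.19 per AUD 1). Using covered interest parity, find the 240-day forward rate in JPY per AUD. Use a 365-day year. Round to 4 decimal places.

T = 240/365 years.
JPY accumulates by 1 + 0.0961×240/365 = 1.063189041.
AUD growth factor: 1 + 0.0225×240/365 = 1.014794521.
Forward (JPY per AUD) = 128.19 × 1.063189041 / 1.014794521 = 134.303251.

134.3033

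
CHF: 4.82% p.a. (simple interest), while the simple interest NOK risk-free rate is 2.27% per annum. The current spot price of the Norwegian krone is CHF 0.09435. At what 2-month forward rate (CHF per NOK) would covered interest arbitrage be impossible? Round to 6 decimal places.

0.094749

T = 2/12 years.
CHF accumulates by 1 + 0.0482×2/12 = 1.0080333.
NOK accumulates by 1 + 0.0227×2/12 = 1.0037833.
So F = 0.09435 × 1.0080333 / 1.0037833 = 0.09474948 (CHF/NOK).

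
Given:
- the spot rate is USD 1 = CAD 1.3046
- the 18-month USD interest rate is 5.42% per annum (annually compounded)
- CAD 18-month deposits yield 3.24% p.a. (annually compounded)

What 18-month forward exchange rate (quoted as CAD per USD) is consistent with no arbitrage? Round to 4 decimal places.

T = 18/12 years.
CAD accumulates by (1 + 0.0324)^(18/12) = 1.0489916.
USD accumulates by (1 + 0.0542)^(18/12) = 1.0823919.
So F = 1.3046 × 1.0489916 / 1.0823919 = 1.264343 (CAD/USD).

1.2643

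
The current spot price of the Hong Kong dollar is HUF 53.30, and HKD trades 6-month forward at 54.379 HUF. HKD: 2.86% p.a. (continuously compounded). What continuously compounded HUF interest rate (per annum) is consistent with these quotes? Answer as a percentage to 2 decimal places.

T = 6/12 years.
F/S = 54.379/53.3 = 1.0202439 = (growth of HUF) / (growth of HKD).
The HKD side grows by e^(0.0286×6/12) = 1.0144027.
That pins the HUF growth at 1.0349382.
Take logs: ln 1.0349382 / (6/12) = 0.068683, so 6.87%.

6.87%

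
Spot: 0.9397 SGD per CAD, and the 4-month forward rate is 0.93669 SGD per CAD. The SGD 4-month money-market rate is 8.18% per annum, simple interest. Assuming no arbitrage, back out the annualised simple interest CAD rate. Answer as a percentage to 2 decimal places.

T = 4/12 years.
F/S = 0.93669/0.9397 = 0.9967969 = (growth of SGD) / (growth of CAD).
The SGD side grows by 1 + 0.0818×4/12 = 1.0272667.
So the CAD growth factor = 1.0305677.
r = (1.0305677 − 1)/(4/12) = 0.091703 → 9.17%.

9.17%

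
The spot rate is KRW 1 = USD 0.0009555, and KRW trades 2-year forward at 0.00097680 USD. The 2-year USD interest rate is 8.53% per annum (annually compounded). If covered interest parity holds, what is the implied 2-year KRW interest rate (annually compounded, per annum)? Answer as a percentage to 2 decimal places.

7.34%

T = 2 years.
CIP gives F = S · g_USD/g_KRW, so g_USD/g_KRW = 0.0009768/0.0009555 = 1.0222920.
USD growth factor: (1 + 0.0853)^2 = 1.1778761.
That pins the KRW growth at 1.1521914.
Annualise: 1.1521914^(1/2) − 1 = 0.073402 = 7.34%.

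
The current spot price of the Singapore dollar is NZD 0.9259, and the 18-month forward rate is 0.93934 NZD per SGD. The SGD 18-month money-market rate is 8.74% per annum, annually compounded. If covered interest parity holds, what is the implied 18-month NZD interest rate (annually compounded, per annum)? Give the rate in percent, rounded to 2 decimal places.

9.79%

T = 18/12 years.
By CIP, F/S equals the NZD-to-SGD growth ratio: 0.93934/0.9259 = 1.0145156.
SGD growth factor: (1 + 0.0874)^(18/12) = 1.1339241.
Hence g_NZD = 1.1503837.
Annualise: 1.1503837^(12/18) − 1 = 0.097898 = 9.79%.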